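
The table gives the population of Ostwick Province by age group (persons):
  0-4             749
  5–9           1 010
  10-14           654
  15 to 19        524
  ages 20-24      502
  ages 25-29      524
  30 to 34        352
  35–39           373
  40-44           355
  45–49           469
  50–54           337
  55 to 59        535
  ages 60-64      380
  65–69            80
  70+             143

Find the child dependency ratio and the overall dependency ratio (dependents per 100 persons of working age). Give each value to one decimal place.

Youth dependency ratio: 55.5
Total dependency ratio: 60.6

0–14: 749 + 1 010 + 654 = 2 413
15–64: 524 + 502 + 524 + 352 + 373 + 355 + 469 + 337 + 535 + 380 = 4 351
65+: 80 + 143 = 223
Youth dependency ratio = 2 413 / 4 351 × 100 = 55.5
Total dependency ratio = (2 413 + 223) / 4 351 × 100 = 2 636 / 4 351 × 100 = 60.6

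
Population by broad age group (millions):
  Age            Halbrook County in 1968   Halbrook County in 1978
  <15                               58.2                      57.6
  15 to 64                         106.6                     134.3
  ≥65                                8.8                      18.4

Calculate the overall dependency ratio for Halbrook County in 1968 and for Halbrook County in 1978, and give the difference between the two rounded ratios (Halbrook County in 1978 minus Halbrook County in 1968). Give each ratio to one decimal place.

Halbrook County in 1968: (58.2 + 8.8) / 106.6 × 100 = 67.0 / 106.6 × 100 = 62.9
Halbrook County in 1978: (57.6 + 18.4) / 134.3 × 100 = 76.0 / 134.3 × 100 = 56.6

Halbrook County in 1968: 62.9
Halbrook County in 1978: 56.6
Difference: -6.3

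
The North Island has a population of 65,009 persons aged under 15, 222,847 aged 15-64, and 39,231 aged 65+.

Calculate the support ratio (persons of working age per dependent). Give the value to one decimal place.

Support ratio = 222,847 / (65,009 + 39,231) = 222,847 / 104,240 = 2.1

Support ratio: 2.1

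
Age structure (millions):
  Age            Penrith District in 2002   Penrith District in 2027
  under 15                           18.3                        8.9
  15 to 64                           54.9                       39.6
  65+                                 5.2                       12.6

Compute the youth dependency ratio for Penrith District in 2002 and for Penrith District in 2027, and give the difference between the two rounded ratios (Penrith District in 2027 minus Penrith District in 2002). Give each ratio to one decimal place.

Penrith District in 2002: 18.3 / 54.9 × 100 = 33.3
Penrith District in 2027: 8.9 / 39.6 × 100 = 22.5

Penrith District in 2002: 33.3
Penrith District in 2027: 22.5
Difference: -10.8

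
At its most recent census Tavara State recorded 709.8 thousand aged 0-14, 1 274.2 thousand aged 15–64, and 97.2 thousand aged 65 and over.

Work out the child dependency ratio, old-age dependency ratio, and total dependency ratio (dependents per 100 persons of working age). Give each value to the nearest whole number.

Youth dependency ratio: 56
Old-age dependency ratio: 8
Total dependency ratio: 63

Youth dependency ratio = 709.8 / 1 274.2 × 100 = 56
Old-age dependency ratio = 97.2 / 1 274.2 × 100 = 8
Total dependency ratio = (709.8 + 97.2) / 1 274.2 × 100 = 807.0 / 1 274.2 × 100 = 63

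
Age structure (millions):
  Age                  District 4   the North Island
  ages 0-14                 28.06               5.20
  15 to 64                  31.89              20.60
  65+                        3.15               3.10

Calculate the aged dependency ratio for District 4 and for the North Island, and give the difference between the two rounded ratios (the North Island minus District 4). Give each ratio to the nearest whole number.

District 4: 3.15 / 31.89 × 100 = 10
the North Island: 3.10 / 20.60 × 100 = 15

District 4: 10
the North Island: 15
Difference: +5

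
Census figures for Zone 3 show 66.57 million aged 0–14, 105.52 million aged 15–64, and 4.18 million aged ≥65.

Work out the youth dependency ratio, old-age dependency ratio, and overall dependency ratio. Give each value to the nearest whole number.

Youth dependency ratio: 63
Old-age dependency ratio: 4
Total dependency ratio: 67

Youth dependency ratio = 66.57 / 105.52 × 100 = 63
Old-age dependency ratio = 4.18 / 105.52 × 100 = 4
Total dependency ratio = (66.57 + 4.18) / 105.52 × 100 = 70.75 / 105.52 × 100 = 67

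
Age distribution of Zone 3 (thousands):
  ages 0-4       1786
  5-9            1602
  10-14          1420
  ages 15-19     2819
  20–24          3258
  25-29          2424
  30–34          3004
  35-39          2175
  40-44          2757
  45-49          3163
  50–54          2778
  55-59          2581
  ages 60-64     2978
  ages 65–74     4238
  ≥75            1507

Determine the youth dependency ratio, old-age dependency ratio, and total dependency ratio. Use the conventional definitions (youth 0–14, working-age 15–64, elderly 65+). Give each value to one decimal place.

Youth dependency ratio: 17.2
Old-age dependency ratio: 20.6
Total dependency ratio: 37.8

0–14: 1786 + 1602 + 1420 = 4808
15–64: 2819 + 3258 + 2424 + 3004 + 2175 + 2757 + 3163 + 2778 + 2581 + 2978 = 27937
65+: 4238 + 1507 = 5745
Youth dependency ratio = 4808 / 27937 × 100 = 17.2
Old-age dependency ratio = 5745 / 27937 × 100 = 20.6
Total dependency ratio = (4808 + 5745) / 27937 × 100 = 10553 / 27937 × 100 = 37.8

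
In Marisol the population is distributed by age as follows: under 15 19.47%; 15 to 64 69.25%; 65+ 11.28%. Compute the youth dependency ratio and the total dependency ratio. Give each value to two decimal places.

Youth dependency ratio: 28.12
Total dependency ratio: 44.40

Youth dependency ratio = 19.47 / 69.25 × 100 = 28.12
Total dependency ratio = (19.47 + 11.28) / 69.25 × 100 = 30.75 / 69.25 × 100 = 44.40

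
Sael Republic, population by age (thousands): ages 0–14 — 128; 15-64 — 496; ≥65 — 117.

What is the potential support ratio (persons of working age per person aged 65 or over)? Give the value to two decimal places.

Potential support ratio: 4.24

Potential support ratio = 496 / 117 = 4.24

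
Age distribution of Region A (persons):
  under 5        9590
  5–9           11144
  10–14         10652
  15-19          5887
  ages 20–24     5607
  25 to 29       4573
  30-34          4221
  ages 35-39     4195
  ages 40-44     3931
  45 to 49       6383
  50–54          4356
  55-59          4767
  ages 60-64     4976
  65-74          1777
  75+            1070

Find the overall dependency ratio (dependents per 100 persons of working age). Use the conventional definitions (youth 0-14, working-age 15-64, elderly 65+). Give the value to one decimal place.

Total dependency ratio: 70.0

0–14: 9590 + 11144 + 10652 = 31386
15–64: 5887 + 5607 + 4573 + 4221 + 4195 + 3931 + 6383 + 4356 + 4767 + 4976 = 48896
65+: 1777 + 1070 = 2847
Total dependency ratio = (31386 + 2847) / 48896 × 100 = 34233 / 48896 × 100 = 70.0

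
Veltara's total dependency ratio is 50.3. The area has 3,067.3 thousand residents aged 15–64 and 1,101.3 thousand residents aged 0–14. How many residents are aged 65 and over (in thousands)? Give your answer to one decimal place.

Aged 65 and over: 441.6

Total dependency ratio = (youth + elderly) / working-age × 100
50.3 = (1,101.3 + E) / 3,067.3 × 100
⇒ 441.6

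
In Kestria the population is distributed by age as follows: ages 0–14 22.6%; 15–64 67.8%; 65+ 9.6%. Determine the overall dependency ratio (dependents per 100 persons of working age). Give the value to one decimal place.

Total dependency ratio: 47.5

Total dependency ratio = (22.6 + 9.6) / 67.8 × 100 = 32.2 / 67.8 × 100 = 47.5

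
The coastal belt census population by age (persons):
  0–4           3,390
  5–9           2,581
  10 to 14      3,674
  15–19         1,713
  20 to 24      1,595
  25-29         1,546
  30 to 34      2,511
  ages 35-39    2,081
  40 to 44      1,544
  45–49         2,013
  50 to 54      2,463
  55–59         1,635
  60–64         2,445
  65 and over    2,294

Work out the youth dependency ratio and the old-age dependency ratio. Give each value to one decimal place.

0–14: 3,390 + 2,581 + 3,674 = 9,645
15–64: 1,713 + 1,595 + 1,546 + 2,511 + 2,081 + 1,544 + 2,013 + 2,463 + 1,635 + 2,445 = 19,546
65+: 2,294
Youth dependency ratio = 9,645 / 19,546 × 100 = 49.3
Old-age dependency ratio = 2,294 / 19,546 × 100 = 11.7

Youth dependency ratio: 49.3
Old-age dependency ratio: 11.7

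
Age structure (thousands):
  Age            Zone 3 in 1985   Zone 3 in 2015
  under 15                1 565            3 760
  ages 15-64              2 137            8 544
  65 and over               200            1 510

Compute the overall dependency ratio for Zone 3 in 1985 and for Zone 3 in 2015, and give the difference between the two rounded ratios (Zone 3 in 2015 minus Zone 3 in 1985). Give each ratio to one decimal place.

Zone 3 in 1985: (1 565 + 200) / 2 137 × 100 = 1 765 / 2 137 × 100 = 82.6
Zone 3 in 2015: (3 760 + 1 510) / 8 544 × 100 = 5 270 / 8 544 × 100 = 61.7

Zone 3 in 1985: 82.6
Zone 3 in 2015: 61.7
Difference: -20.9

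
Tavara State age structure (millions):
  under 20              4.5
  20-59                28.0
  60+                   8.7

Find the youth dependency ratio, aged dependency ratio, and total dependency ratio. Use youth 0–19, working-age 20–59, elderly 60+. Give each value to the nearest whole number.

Youth dependency ratio = 4.5 / 28.0 × 100 = 16
Old-age dependency ratio = 8.7 / 28.0 × 100 = 31
Total dependency ratio = (4.5 + 8.7) / 28.0 × 100 = 13.2 / 28.0 × 100 = 47

Youth dependency ratio: 16
Old-age dependency ratio: 31
Total dependency ratio: 47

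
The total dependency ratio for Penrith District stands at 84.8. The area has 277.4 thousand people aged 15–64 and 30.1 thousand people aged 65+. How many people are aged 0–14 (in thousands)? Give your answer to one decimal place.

Aged 0–14: 205.1

Total dependency ratio = (youth + elderly) / working-age × 100
84.8 = (Y + 30.1) / 277.4 × 100
⇒ 205.1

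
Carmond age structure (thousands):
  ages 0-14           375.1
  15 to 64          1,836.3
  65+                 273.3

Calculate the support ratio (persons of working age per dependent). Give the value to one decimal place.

Support ratio: 2.8

Support ratio = 1,836.3 / (375.1 + 273.3) = 1,836.3 / 648.4 = 2.8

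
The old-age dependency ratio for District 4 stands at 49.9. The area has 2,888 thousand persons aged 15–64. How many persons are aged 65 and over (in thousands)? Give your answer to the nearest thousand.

Aged 65 and over: 1,441

Old-age dependency ratio = elderly / working-age × 100
49.9 = E / 2,888 × 100
⇒ 1,441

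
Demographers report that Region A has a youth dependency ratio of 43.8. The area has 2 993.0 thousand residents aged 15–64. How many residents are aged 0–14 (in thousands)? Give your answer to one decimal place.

Aged 0–14: 1 310.9

Youth dependency ratio = youth / working-age × 100
43.8 = Y / 2 993.0 × 100
⇒ 1 310.9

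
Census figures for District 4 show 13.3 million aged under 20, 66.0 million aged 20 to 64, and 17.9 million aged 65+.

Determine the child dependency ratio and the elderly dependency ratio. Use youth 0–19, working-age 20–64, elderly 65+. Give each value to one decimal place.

Youth dependency ratio: 20.2
Old-age dependency ratio: 27.1

Youth dependency ratio = 13.3 / 66.0 × 100 = 20.2
Old-age dependency ratio = 17.9 / 66.0 × 100 = 27.1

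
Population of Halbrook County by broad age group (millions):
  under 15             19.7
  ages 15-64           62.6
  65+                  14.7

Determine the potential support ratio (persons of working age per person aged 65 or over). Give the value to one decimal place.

Potential support ratio = 62.6 / 14.7 = 4.3

Potential support ratio: 4.3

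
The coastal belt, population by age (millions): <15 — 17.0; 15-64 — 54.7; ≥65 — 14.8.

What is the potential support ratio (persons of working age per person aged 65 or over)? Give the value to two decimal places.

Potential support ratio = 54.7 / 14.8 = 3.70

Potential support ratio: 3.70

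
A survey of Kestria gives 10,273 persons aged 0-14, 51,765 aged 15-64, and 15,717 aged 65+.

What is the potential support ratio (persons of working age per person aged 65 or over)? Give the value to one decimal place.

Potential support ratio = 51,765 / 15,717 = 3.3

Potential support ratio: 3.3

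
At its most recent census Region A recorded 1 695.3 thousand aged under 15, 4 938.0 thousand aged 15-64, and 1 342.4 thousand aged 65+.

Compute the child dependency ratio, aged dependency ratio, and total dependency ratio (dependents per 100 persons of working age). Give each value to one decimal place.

Youth dependency ratio = 1 695.3 / 4 938.0 × 100 = 34.3
Old-age dependency ratio = 1 342.4 / 4 938.0 × 100 = 27.2
Total dependency ratio = (1 695.3 + 1 342.4) / 4 938.0 × 100 = 3 037.7 / 4 938.0 × 100 = 61.5

Youth dependency ratio: 34.3
Old-age dependency ratio: 27.2
Total dependency ratio: 61.5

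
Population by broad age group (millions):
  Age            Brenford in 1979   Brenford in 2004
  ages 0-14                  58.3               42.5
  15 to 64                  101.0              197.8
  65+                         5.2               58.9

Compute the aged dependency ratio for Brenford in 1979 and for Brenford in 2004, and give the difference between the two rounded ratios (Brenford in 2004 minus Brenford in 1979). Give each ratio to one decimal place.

Brenford in 1979: 5.2 / 101.0 × 100 = 5.1
Brenford in 2004: 58.9 / 197.8 × 100 = 29.8

Brenford in 1979: 5.1
Brenford in 2004: 29.8
Difference: +24.7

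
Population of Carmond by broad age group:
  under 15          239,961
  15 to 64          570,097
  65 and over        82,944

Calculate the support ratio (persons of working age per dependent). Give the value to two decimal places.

Support ratio: 1.77

Support ratio = 570,097 / (239,961 + 82,944) = 570,097 / 322,905 = 1.77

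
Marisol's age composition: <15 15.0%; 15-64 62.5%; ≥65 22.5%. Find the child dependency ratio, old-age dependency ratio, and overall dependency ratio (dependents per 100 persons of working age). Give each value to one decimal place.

Youth dependency ratio: 24.0
Old-age dependency ratio: 36.0
Total dependency ratio: 60.0

Youth dependency ratio = 15.0 / 62.5 × 100 = 24.0
Old-age dependency ratio = 22.5 / 62.5 × 100 = 36.0
Total dependency ratio = (15.0 + 22.5) / 62.5 × 100 = 37.5 / 62.5 × 100 = 60.0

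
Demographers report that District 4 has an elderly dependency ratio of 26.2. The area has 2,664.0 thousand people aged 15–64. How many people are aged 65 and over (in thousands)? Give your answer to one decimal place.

Aged 65 and over: 698.0

Old-age dependency ratio = elderly / working-age × 100
26.2 = E / 2,664.0 × 100
⇒ 698.0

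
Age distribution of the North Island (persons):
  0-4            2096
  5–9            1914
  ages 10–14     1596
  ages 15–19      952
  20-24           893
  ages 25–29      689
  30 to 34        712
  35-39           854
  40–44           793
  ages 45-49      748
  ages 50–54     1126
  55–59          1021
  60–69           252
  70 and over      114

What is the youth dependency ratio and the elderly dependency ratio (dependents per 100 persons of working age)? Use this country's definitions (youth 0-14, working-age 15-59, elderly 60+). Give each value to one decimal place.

Youth dependency ratio: 72.0
Old-age dependency ratio: 4.7

0–14: 2096 + 1914 + 1596 = 5606
15–59: 952 + 893 + 689 + 712 + 854 + 793 + 748 + 1126 + 1021 = 7788
60+: 252 + 114 = 366
Youth dependency ratio = 5606 / 7788 × 100 = 72.0
Old-age dependency ratio = 366 / 7788 × 100 = 4.7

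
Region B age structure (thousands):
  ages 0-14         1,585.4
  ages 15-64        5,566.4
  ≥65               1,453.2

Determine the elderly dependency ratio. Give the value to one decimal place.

Old-age dependency ratio: 26.1

Old-age dependency ratio = 1,453.2 / 5,566.4 × 100 = 26.1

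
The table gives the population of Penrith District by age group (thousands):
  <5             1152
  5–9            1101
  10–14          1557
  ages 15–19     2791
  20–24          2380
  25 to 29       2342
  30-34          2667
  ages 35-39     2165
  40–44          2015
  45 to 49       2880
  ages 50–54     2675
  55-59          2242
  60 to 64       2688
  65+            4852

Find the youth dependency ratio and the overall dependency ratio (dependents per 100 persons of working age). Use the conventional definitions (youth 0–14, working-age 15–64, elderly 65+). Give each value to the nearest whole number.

Youth dependency ratio: 15
Total dependency ratio: 35

0–14: 1152 + 1101 + 1557 = 3810
15–64: 2791 + 2380 + 2342 + 2667 + 2165 + 2015 + 2880 + 2675 + 2242 + 2688 = 24845
65+: 4852
Youth dependency ratio = 3810 / 24845 × 100 = 15
Total dependency ratio = (3810 + 4852) / 24845 × 100 = 8662 / 24845 × 100 = 35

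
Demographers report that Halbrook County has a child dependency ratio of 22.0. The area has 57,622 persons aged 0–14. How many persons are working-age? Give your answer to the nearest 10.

Youth dependency ratio = youth / working-age × 100
22.0 = 57,622 / W × 100
⇒ 261,920

Working-age: 261,920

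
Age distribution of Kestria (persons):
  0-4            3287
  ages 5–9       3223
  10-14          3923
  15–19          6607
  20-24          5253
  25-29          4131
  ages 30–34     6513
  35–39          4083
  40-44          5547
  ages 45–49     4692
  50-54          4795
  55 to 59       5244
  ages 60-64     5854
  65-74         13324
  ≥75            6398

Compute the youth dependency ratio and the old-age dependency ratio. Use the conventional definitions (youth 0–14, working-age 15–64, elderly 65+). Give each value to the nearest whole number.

0–14: 3287 + 3223 + 3923 = 10433
15–64: 6607 + 5253 + 4131 + 6513 + 4083 + 5547 + 4692 + 4795 + 5244 + 5854 = 52719
65+: 13324 + 6398 = 19722
Youth dependency ratio = 10433 / 52719 × 100 = 20
Old-age dependency ratio = 19722 / 52719 × 100 = 37

Youth dependency ratio: 20
Old-age dependency ratio: 37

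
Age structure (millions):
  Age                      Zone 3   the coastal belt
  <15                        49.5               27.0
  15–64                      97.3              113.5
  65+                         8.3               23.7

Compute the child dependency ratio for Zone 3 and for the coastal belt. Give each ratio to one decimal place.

Zone 3: 49.5 / 97.3 × 100 = 50.9
the coastal belt: 27.0 / 113.5 × 100 = 23.8

Zone 3: 50.9
the coastal belt: 23.8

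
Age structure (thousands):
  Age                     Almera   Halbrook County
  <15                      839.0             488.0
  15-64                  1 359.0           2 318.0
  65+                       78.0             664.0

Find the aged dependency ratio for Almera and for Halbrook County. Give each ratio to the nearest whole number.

Almera: 6
Halbrook County: 29

Almera: 78.0 / 1 359.0 × 100 = 6
Halbrook County: 664.0 / 2 318.0 × 100 = 29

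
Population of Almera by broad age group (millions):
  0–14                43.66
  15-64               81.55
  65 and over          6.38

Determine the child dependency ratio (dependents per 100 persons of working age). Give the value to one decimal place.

Youth dependency ratio = 43.66 / 81.55 × 100 = 53.5

Youth dependency ratio: 53.5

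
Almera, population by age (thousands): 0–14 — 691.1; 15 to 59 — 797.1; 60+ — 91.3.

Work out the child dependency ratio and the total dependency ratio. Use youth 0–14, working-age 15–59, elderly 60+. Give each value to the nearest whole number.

Youth dependency ratio = 691.1 / 797.1 × 100 = 87
Total dependency ratio = (691.1 + 91.3) / 797.1 × 100 = 782.4 / 797.1 × 100 = 98

Youth dependency ratio: 87
Total dependency ratio: 98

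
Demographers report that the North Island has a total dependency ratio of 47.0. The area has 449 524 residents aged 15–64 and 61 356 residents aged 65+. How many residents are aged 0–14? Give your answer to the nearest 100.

Total dependency ratio = (youth + elderly) / working-age × 100
47.0 = (Y + 61 356) / 449 524 × 100
⇒ 149 900

Aged 0–14: 149 900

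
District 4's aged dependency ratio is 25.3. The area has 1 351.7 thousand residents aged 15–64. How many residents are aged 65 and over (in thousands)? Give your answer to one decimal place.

Aged 65 and over: 342.0

Old-age dependency ratio = elderly / working-age × 100
25.3 = E / 1 351.7 × 100
⇒ 342.0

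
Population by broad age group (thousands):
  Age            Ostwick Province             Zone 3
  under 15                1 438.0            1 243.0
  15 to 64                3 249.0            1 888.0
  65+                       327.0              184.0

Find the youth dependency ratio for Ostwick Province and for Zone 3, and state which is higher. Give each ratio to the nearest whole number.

Ostwick Province: 44
Zone 3: 66
Higher: Zone 3

Ostwick Province: 1 438.0 / 3 249.0 × 100 = 44
Zone 3: 1 243.0 / 1 888.0 × 100 = 66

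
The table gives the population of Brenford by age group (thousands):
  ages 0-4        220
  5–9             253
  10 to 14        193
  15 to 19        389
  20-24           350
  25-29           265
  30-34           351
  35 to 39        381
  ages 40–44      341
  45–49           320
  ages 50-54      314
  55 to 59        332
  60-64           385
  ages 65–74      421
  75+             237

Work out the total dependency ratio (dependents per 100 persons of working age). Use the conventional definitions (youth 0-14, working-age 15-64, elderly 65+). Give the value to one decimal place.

0–14: 220 + 253 + 193 = 666
15–64: 389 + 350 + 265 + 351 + 381 + 341 + 320 + 314 + 332 + 385 = 3,428
65+: 421 + 237 = 658
Total dependency ratio = (666 + 658) / 3,428 × 100 = 1,324 / 3,428 × 100 = 38.6

Total dependency ratio: 38.6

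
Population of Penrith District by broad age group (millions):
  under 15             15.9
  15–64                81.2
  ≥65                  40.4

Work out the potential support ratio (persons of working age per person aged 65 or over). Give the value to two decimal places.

Potential support ratio: 2.01

Potential support ratio = 81.2 / 40.4 = 2.01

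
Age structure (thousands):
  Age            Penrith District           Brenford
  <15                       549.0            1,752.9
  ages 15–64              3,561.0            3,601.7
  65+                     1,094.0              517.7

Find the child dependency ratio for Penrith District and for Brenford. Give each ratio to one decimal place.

Penrith District: 15.4
Brenford: 48.7

Penrith District: 549.0 / 3,561.0 × 100 = 15.4
Brenford: 1,752.9 / 3,601.7 × 100 = 48.7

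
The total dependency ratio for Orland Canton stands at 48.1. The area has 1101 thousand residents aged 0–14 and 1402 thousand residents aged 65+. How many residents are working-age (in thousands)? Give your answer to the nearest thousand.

Working-age: 5204

Total dependency ratio = (youth + elderly) / working-age × 100
48.1 = (1101 + 1402) / W × 100
⇒ 5204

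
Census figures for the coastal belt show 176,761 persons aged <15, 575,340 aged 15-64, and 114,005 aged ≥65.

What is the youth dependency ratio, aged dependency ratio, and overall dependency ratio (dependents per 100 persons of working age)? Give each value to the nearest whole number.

Youth dependency ratio: 31
Old-age dependency ratio: 20
Total dependency ratio: 51

Youth dependency ratio = 176,761 / 575,340 × 100 = 31
Old-age dependency ratio = 114,005 / 575,340 × 100 = 20
Total dependency ratio = (176,761 + 114,005) / 575,340 × 100 = 290,766 / 575,340 × 100 = 51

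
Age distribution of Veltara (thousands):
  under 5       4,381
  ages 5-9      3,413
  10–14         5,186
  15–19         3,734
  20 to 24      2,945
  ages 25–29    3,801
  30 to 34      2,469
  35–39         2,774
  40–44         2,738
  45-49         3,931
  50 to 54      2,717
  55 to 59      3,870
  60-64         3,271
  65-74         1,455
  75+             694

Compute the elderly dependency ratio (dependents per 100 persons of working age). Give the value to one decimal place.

Old-age dependency ratio: 6.7

0–14: 4,381 + 3,413 + 5,186 = 12,980
15–64: 3,734 + 2,945 + 3,801 + 2,469 + 2,774 + 2,738 + 3,931 + 2,717 + 3,870 + 3,271 = 32,250
65+: 1,455 + 694 = 2,149
Old-age dependency ratio = 2,149 / 32,250 × 100 = 6.7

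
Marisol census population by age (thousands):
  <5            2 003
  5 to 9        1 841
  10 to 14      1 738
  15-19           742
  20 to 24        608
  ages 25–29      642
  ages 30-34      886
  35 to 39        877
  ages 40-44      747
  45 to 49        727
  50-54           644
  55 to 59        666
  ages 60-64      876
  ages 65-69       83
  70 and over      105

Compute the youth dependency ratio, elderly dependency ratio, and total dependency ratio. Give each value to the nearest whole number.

0–14: 2 003 + 1 841 + 1 738 = 5 582
15–64: 742 + 608 + 642 + 886 + 877 + 747 + 727 + 644 + 666 + 876 = 7 415
65+: 83 + 105 = 188
Youth dependency ratio = 5 582 / 7 415 × 100 = 75
Old-age dependency ratio = 188 / 7 415 × 100 = 3
Total dependency ratio = (5 582 + 188) / 7 415 × 100 = 5 770 / 7 415 × 100 = 78

Youth dependency ratio: 75
Old-age dependency ratio: 3
Total dependency ratio: 78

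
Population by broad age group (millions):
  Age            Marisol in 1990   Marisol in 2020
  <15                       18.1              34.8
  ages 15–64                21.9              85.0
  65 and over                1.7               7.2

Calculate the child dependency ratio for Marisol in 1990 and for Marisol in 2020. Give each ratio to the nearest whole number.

Marisol in 1990: 18.1 / 21.9 × 100 = 83
Marisol in 2020: 34.8 / 85.0 × 100 = 41

Marisol in 1990: 83
Marisol in 2020: 41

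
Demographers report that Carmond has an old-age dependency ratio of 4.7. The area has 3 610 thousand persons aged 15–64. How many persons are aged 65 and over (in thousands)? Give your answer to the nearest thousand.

Old-age dependency ratio = elderly / working-age × 100
4.7 = E / 3 610 × 100
⇒ 170

Aged 65 and over: 170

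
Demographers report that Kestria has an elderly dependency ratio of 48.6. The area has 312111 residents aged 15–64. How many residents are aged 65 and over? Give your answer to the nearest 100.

Old-age dependency ratio = elderly / working-age × 100
48.6 = E / 312111 × 100
⇒ 151700

Aged 65 and over: 151700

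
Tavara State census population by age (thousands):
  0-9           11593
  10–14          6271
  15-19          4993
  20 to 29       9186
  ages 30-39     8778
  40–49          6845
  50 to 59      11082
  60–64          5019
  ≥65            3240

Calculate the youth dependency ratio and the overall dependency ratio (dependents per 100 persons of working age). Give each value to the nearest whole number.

0–14: 11593 + 6271 = 17864
15–64: 4993 + 9186 + 8778 + 6845 + 11082 + 5019 = 45903
65+: 3240
Youth dependency ratio = 17864 / 45903 × 100 = 39
Total dependency ratio = (17864 + 3240) / 45903 × 100 = 21104 / 45903 × 100 = 46

Youth dependency ratio: 39
Total dependency ratio: 46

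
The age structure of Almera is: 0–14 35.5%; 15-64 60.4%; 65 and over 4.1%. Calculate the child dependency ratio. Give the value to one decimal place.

Youth dependency ratio = 35.5 / 60.4 × 100 = 58.8

Youth dependency ratio: 58.8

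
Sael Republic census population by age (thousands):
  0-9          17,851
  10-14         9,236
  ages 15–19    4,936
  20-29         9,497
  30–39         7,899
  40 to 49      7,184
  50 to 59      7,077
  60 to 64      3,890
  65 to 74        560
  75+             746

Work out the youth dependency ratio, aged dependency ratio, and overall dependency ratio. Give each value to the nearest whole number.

0–14: 17,851 + 9,236 = 27,087
15–64: 4,936 + 9,497 + 7,899 + 7,184 + 7,077 + 3,890 = 40,483
65+: 560 + 746 = 1,306
Youth dependency ratio = 27,087 / 40,483 × 100 = 67
Old-age dependency ratio = 1,306 / 40,483 × 100 = 3
Total dependency ratio = (27,087 + 1,306) / 40,483 × 100 = 28,393 / 40,483 × 100 = 70

Youth dependency ratio: 67
Old-age dependency ratio: 3
Total dependency ratio: 70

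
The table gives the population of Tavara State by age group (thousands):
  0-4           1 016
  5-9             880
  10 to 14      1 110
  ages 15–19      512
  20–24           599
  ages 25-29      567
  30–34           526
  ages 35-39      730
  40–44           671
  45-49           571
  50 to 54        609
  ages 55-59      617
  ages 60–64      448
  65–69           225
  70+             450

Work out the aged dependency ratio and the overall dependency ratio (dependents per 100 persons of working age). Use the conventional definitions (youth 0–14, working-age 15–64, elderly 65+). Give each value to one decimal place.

0–14: 1 016 + 880 + 1 110 = 3 006
15–64: 512 + 599 + 567 + 526 + 730 + 671 + 571 + 609 + 617 + 448 = 5 850
65+: 225 + 450 = 675
Old-age dependency ratio = 675 / 5 850 × 100 = 11.5
Total dependency ratio = (3 006 + 675) / 5 850 × 100 = 3 681 / 5 850 × 100 = 62.9

Old-age dependency ratio: 11.5
Total dependency ratio: 62.9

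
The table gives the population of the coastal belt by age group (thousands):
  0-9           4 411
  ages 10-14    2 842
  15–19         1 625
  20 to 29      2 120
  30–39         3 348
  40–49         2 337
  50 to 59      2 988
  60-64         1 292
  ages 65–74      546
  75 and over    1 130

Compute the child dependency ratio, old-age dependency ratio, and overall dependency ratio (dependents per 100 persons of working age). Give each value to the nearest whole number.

Youth dependency ratio: 53
Old-age dependency ratio: 12
Total dependency ratio: 65

0–14: 4 411 + 2 842 = 7 253
15–64: 1 625 + 2 120 + 3 348 + 2 337 + 2 988 + 1 292 = 13 710
65+: 546 + 1 130 = 1 676
Youth dependency ratio = 7 253 / 13 710 × 100 = 53
Old-age dependency ratio = 1 676 / 13 710 × 100 = 12
Total dependency ratio = (7 253 + 1 676) / 13 710 × 100 = 8 929 / 13 710 × 100 = 65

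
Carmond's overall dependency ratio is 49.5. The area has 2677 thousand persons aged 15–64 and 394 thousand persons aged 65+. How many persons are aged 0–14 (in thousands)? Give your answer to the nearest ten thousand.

Aged 0–14: 930

Total dependency ratio = (youth + elderly) / working-age × 100
49.5 = (Y + 394) / 2677 × 100
⇒ 930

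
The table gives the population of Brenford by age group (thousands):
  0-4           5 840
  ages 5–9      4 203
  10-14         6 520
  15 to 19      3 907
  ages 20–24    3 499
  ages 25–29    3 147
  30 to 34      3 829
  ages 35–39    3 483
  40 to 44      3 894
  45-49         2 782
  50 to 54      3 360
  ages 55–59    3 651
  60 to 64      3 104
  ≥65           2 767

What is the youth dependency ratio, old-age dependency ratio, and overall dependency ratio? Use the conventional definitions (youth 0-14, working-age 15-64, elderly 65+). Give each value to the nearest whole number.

0–14: 5 840 + 4 203 + 6 520 = 16 563
15–64: 3 907 + 3 499 + 3 147 + 3 829 + 3 483 + 3 894 + 2 782 + 3 360 + 3 651 + 3 104 = 34 656
65+: 2 767
Youth dependency ratio = 16 563 / 34 656 × 100 = 48
Old-age dependency ratio = 2 767 / 34 656 × 100 = 8
Total dependency ratio = (16 563 + 2 767) / 34 656 × 100 = 19 330 / 34 656 × 100 = 56

Youth dependency ratio: 48
Old-age dependency ratio: 8
Total dependency ratio: 56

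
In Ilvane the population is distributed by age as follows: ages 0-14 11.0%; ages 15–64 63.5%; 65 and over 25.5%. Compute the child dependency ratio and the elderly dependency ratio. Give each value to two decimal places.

Youth dependency ratio = 11.0 / 63.5 × 100 = 17.32
Old-age dependency ratio = 25.5 / 63.5 × 100 = 40.16

Youth dependency ratio: 17.32
Old-age dependency ratio: 40.16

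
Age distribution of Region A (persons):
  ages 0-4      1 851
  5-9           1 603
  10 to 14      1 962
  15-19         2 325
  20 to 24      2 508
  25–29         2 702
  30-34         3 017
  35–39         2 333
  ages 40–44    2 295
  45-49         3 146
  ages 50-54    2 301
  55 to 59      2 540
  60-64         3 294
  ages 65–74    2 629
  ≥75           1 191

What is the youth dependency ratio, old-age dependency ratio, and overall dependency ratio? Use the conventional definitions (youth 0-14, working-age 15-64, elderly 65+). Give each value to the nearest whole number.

0–14: 1 851 + 1 603 + 1 962 = 5 416
15–64: 2 325 + 2 508 + 2 702 + 3 017 + 2 333 + 2 295 + 3 146 + 2 301 + 2 540 + 3 294 = 26 461
65+: 2 629 + 1 191 = 3 820
Youth dependency ratio = 5 416 / 26 461 × 100 = 20
Old-age dependency ratio = 3 820 / 26 461 × 100 = 14
Total dependency ratio = (5 416 + 3 820) / 26 461 × 100 = 9 236 / 26 461 × 100 = 35

Youth dependency ratio: 20
Old-age dependency ratio: 14
Total dependency ratio: 35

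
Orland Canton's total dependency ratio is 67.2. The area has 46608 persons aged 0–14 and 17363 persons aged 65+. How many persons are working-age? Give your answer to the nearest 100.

Working-age: 95200

Total dependency ratio = (youth + elderly) / working-age × 100
67.2 = (46608 + 17363) / W × 100
⇒ 95200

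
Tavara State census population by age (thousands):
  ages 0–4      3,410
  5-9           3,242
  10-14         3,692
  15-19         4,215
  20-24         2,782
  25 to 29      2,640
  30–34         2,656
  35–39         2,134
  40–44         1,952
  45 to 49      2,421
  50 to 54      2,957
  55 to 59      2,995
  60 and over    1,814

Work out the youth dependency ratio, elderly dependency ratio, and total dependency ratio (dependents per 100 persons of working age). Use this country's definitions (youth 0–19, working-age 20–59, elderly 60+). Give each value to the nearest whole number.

Youth dependency ratio: 71
Old-age dependency ratio: 9
Total dependency ratio: 80

0–19: 3,410 + 3,242 + 3,692 + 4,215 = 14,559
20–59: 2,782 + 2,640 + 2,656 + 2,134 + 1,952 + 2,421 + 2,957 + 2,995 = 20,537
60+: 1,814
Youth dependency ratio = 14,559 / 20,537 × 100 = 71
Old-age dependency ratio = 1,814 / 20,537 × 100 = 9
Total dependency ratio = (14,559 + 1,814) / 20,537 × 100 = 16,373 / 20,537 × 100 = 80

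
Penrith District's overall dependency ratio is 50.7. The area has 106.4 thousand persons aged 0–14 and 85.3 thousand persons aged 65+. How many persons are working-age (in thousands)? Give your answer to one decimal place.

Total dependency ratio = (youth + elderly) / working-age × 100
50.7 = (106.4 + 85.3) / W × 100
⇒ 378.1

Working-age: 378.1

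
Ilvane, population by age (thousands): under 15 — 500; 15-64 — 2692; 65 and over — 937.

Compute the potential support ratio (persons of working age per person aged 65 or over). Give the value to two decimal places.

Potential support ratio: 2.87

Potential support ratio = 2692 / 937 = 2.87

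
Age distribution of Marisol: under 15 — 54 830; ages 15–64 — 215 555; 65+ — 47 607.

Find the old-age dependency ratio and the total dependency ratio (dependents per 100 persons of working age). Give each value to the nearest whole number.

Old-age dependency ratio = 47 607 / 215 555 × 100 = 22
Total dependency ratio = (54 830 + 47 607) / 215 555 × 100 = 102 437 / 215 555 × 100 = 48

Old-age dependency ratio: 22
Total dependency ratio: 48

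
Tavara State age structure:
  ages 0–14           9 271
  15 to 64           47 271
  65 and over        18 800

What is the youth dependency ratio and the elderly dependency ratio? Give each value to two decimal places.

Youth dependency ratio = 9 271 / 47 271 × 100 = 19.61
Old-age dependency ratio = 18 800 / 47 271 × 100 = 39.77

Youth dependency ratio: 19.61
Old-age dependency ratio: 39.77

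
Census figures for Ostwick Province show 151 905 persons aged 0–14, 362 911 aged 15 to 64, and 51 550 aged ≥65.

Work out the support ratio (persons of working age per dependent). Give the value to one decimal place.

Support ratio: 1.8

Support ratio = 362 911 / (151 905 + 51 550) = 362 911 / 203 455 = 1.8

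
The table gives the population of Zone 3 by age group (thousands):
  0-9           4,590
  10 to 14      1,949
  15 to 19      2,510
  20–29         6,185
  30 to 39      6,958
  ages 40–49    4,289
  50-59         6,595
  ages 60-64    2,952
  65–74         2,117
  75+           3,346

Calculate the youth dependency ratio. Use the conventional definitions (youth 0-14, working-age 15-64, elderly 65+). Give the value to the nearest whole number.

0–14: 4,590 + 1,949 = 6,539
15–64: 2,510 + 6,185 + 6,958 + 4,289 + 6,595 + 2,952 = 29,489
65+: 2,117 + 3,346 = 5,463
Youth dependency ratio = 6,539 / 29,489 × 100 = 22

Youth dependency ratio: 22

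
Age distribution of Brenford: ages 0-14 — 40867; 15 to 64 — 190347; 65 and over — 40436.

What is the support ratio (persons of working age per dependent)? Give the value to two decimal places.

Support ratio: 2.34

Support ratio = 190347 / (40867 + 40436) = 190347 / 81303 = 2.34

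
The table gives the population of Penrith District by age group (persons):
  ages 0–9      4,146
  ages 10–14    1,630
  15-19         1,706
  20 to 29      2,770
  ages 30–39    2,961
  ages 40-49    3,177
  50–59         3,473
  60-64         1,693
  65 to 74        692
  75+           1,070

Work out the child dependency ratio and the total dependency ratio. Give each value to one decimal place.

Youth dependency ratio: 36.6
Total dependency ratio: 47.8

0–14: 4,146 + 1,630 = 5,776
15–64: 1,706 + 2,770 + 2,961 + 3,177 + 3,473 + 1,693 = 15,780
65+: 692 + 1,070 = 1,762
Youth dependency ratio = 5,776 / 15,780 × 100 = 36.6
Total dependency ratio = (5,776 + 1,762) / 15,780 × 100 = 7,538 / 15,780 × 100 = 47.8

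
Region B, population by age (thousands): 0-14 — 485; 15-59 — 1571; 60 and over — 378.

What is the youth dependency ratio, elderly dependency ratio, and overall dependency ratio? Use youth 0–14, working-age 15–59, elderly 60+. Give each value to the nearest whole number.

Youth dependency ratio: 31
Old-age dependency ratio: 24
Total dependency ratio: 55

Youth dependency ratio = 485 / 1571 × 100 = 31
Old-age dependency ratio = 378 / 1571 × 100 = 24
Total dependency ratio = (485 + 378) / 1571 × 100 = 863 / 1571 × 100 = 55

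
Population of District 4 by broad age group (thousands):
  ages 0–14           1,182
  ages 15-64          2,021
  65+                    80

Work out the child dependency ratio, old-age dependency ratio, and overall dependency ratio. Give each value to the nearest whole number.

Youth dependency ratio = 1,182 / 2,021 × 100 = 58
Old-age dependency ratio = 80 / 2,021 × 100 = 4
Total dependency ratio = (1,182 + 80) / 2,021 × 100 = 1,262 / 2,021 × 100 = 62

Youth dependency ratio: 58
Old-age dependency ratio: 4
Total dependency ratio: 62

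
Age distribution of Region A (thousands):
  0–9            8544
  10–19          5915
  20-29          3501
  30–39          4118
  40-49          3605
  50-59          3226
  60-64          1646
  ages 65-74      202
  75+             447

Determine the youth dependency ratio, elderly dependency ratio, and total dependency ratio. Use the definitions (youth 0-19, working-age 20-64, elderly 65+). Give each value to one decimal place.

Youth dependency ratio: 89.8
Old-age dependency ratio: 4.0
Total dependency ratio: 93.9

0–19: 8544 + 5915 = 14459
20–64: 3501 + 4118 + 3605 + 3226 + 1646 = 16096
65+: 202 + 447 = 649
Youth dependency ratio = 14459 / 16096 × 100 = 89.8
Old-age dependency ratio = 649 / 16096 × 100 = 4.0
Total dependency ratio = (14459 + 649) / 16096 × 100 = 15108 / 16096 × 100 = 93.9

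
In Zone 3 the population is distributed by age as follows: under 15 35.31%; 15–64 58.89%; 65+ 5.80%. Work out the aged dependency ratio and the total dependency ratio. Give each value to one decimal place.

Old-age dependency ratio: 9.8
Total dependency ratio: 69.8

Old-age dependency ratio = 5.80 / 58.89 × 100 = 9.8
Total dependency ratio = (35.31 + 5.80) / 58.89 × 100 = 41.11 / 58.89 × 100 = 69.8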